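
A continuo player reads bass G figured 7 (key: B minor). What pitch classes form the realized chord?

The written figures 7 are shorthand for 7/5/3: the 5/3 are implied.
A third above G in this key is B.
A fifth above G in this key is D.
A seventh above G in this key is F#.
Together with the bass G, this spells G major seventh in root position.

G, B, D, F#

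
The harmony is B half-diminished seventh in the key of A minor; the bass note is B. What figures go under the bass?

7

B is the root of B half-diminished seventh, so the chord is in root position.
A seventh chord in root position is figured 7/5/3, conventionally abbreviated 7.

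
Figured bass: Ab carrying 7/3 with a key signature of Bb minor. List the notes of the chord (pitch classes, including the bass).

The written figures 7/3 are shorthand for 7/5/3: the 5 is implied.
A third above Ab in this key is C.
A fifth above Ab in this key is Eb.
A seventh above Ab in this key is Gb.
Together with the bass Ab, this spells Ab dominant seventh in root position.

Ab, C, Eb, Gb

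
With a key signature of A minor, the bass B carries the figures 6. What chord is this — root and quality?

The figures 6 indicate a triad in first inversion.
In first inversion the root lies a sixth above the bass: a sixth above B in A minor is G.
The chord tones are B, D, G, giving G major.

G major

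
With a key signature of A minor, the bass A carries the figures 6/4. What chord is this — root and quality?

The figures 6/4 indicate a triad in second inversion.
In second inversion the root lies a fourth above the bass: a fourth above A in A minor is D.
The chord tones are A, D, F, giving D minor.

D minor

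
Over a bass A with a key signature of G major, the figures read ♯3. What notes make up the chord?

The written figures ♯3 are shorthand for 5/3: the 5 is implied.
A third above A in this key is C, raised to C# by the sharp.
A fifth above A in this key is E.
Together with the bass A, this spells A major in root position.

A, C#, E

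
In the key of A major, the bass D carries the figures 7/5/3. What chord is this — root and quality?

D major seventh

The figures 7/5/3 indicate a seventh chord in root position.
In root position the bass is the root, so the root is D.
The chord tones are D, F#, A, C#, giving D major seventh.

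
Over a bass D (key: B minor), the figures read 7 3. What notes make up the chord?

The written figures 7 3 are shorthand for 7/5/3: the 5 is implied.
A third above D in this key is F#.
A fifth above D in this key is A.
A seventh above D in this key is C#.
Together with the bass D, this spells D major seventh in root position.

D, F#, A, C#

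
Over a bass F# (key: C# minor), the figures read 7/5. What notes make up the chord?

F#, A, C#, E

The written figures 7/5 are shorthand for 7/5/3: the 3 is implied.
A third above F# in this key is A.
A fifth above F# in this key is C#.
A seventh above F# in this key is E.
Together with the bass F#, this spells F# minor seventh in root position.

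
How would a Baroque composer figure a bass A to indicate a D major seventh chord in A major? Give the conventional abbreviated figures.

4/3

A is the fifth of D major seventh, so the chord is in second inversion.
A seventh chord in second inversion is figured 6/4/3, conventionally abbreviated 4/3.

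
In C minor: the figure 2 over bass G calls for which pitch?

Counting 1 letter step above G lands on A; in C minor, that letter is Ab.

Ab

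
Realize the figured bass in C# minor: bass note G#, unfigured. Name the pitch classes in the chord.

G#, B, D#

An unfigured bass implies 5/3.
A third above G# in this key is B.
A fifth above G# in this key is D#.
Together with the bass G#, this spells G# minor in root position.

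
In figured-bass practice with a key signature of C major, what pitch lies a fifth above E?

B

Counting 4 letter steps above E lands on B; in C major, that letter is B.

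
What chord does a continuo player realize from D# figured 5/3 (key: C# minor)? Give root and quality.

The figures 5/3 indicate a triad in root position.
In root position the bass is the root, so the root is D#.
The chord tones are D#, F#, A, giving D# diminished.

D# diminished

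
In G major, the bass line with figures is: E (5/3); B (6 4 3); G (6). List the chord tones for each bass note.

E, G, B | B, D, E, G | G, B, E

E (5/3): E, G, B.
B (6/4/3): B, D, E, G.
G (6/3): G, B, E.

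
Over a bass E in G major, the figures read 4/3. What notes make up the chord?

The written figures 4/3 are shorthand for 6/4/3: the 6 is implied.
A third above E in this key is G.
A fourth above E in this key is A.
A sixth above E in this key is C.
Together with the bass E, this spells A minor seventh in second inversion.

E, G, A, C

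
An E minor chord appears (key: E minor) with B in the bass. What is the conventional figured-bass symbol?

B is the fifth of E minor, so the chord is in second inversion.
A triad in second inversion is figured 6/4, conventionally abbreviated 6/4.

6/4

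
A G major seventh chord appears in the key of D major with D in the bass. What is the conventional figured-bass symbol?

4/3

D is the fifth of G major seventh, so the chord is in second inversion.
A seventh chord in second inversion is figured 6/4/3, conventionally abbreviated 4/3.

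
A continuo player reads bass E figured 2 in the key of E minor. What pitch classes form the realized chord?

E, F#, A, C

The written figures 2 are shorthand for 6/4/2: the 6/4 are implied.
A second above E in this key is F#.
A fourth above E in this key is A.
A sixth above E in this key is C.
Together with the bass E, this spells F# half-diminished seventh in third inversion.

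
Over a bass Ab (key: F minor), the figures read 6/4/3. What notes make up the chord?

Ab, C, Db, F

A third above Ab in this key is C.
A fourth above Ab in this key is Db.
A sixth above Ab in this key is F.
Together with the bass Ab, this spells Db major seventh in second inversion.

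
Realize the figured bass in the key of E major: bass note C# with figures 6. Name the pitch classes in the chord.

C#, E, A

The written figures 6 are shorthand for 6/3: the 3 is implied.
A third above C# in this key is E.
A sixth above C# in this key is A.
Together with the bass C#, this spells A major in first inversion.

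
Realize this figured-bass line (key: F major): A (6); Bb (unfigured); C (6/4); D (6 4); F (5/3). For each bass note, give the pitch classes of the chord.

A, C, F | Bb, D, F | C, F, A | D, G, Bb | F, A, C

A (6/3): A, C, F.
Bb (5/3): Bb, D, F.
C (6/4): C, F, A.
D (6/4): D, G, Bb.
F (5/3): F, A, C.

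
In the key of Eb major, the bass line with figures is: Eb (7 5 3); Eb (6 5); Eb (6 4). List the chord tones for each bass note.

Eb (7/5/3): Eb, G, Bb, D.
Eb (6/5/3): Eb, G, Bb, C.
Eb (6/4): Eb, Ab, C.

Eb, G, Bb, D | Eb, G, Bb, C | Eb, Ab, C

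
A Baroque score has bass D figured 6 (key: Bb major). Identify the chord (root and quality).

Bb major

The figures 6 indicate a triad in first inversion.
In first inversion the root lies a sixth above the bass: a sixth above D in Bb major is Bb.
The chord tones are D, F, Bb, giving Bb major.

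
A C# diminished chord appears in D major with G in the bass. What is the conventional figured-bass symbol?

G is the fifth of C# diminished, so the chord is in second inversion.
A triad in second inversion is figured 6/4, conventionally abbreviated 6/4.

6/4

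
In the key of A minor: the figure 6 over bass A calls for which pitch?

Counting 5 letter steps above A lands on F; in A minor, that letter is F.

F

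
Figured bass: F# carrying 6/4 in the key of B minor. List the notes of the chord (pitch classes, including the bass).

A fourth above F# in this key is B.
A sixth above F# in this key is D.
Together with the bass F#, this spells B minor in second inversion.

F#, B, D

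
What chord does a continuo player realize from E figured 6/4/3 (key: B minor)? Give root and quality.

The figures 6/4/3 indicate a seventh chord in second inversion.
In second inversion the root lies a fourth above the bass: a fourth above E in B minor is A.
The chord tones are E, G, A, C#, giving A dominant seventh.

A dominant seventh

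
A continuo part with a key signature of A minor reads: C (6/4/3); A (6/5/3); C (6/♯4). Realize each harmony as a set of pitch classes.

C, E, F, A | A, C, E, F | C, F#, A

C (6/4/3): C, E, F, A.
A (6/5/3): A, C, E, F.
C (6/#4): C, F#, A.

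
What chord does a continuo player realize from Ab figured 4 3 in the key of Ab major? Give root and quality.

Db major seventh

The figures 4 3 indicate a seventh chord in second inversion.
In second inversion the root lies a fourth above the bass: a fourth above Ab in Ab major is Db.
The chord tones are Ab, C, Db, F, giving Db major seventh.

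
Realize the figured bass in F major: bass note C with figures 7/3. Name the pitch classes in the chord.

The written figures 7/3 are shorthand for 7/5/3: the 5 is implied.
A third above C in this key is E.
A fifth above C in this key is G.
A seventh above C in this key is Bb.
Together with the bass C, this spells C dominant seventh in root position.

C, E, G, Bb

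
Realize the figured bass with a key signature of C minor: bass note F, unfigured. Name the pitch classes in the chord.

An unfigured bass implies 5/3.
A third above F in this key is Ab.
A fifth above F in this key is C.
Together with the bass F, this spells F minor in root position.

F, Ab, C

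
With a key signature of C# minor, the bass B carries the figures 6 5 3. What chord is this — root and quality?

The figures 6 5 3 indicate a seventh chord in first inversion.
In first inversion the root lies a sixth above the bass: a sixth above B in C# minor is G#.
The chord tones are B, D#, F#, G#, giving G# minor seventh.

G# minor seventh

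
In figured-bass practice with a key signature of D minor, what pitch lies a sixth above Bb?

G

Counting 5 letter steps above Bb lands on G; in D minor, that letter is G.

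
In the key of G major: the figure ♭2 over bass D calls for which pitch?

Eb

Counting 1 letter step above D lands on E; in G major, that letter is E.
The b2 figure lowers it a semitone, giving Eb.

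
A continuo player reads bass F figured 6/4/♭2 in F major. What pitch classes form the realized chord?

F, Gb, Bb, D

A second above F in this key is G, lowered to Gb by the flat.
A fourth above F in this key is Bb.
A sixth above F in this key is D.
Together with the bass F, this spells Gb augmented major seventh in third inversion.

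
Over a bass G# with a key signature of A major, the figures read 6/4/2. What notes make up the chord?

A second above G# in this key is A.
A fourth above G# in this key is C#.
A sixth above G# in this key is E.
Together with the bass G#, this spells A major seventh in third inversion.

G#, A, C#, E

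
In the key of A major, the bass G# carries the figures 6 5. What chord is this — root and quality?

E dominant seventh

The figures 6 5 indicate a seventh chord in first inversion.
In first inversion the root lies a sixth above the bass: a sixth above G# in A major is E.
The chord tones are G#, B, D, E, giving E dominant seventh.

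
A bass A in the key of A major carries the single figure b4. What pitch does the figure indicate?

Db

Counting 3 letter steps above A lands on D; in A major, that letter is D.
The b4 figure lowers it a semitone, giving Db.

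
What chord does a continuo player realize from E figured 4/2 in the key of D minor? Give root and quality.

The figures 4/2 indicate a seventh chord in third inversion.
In third inversion the root lies a second above the bass: a second above E in D minor is F.
The chord tones are E, F, A, C, giving F major seventh.

F major seventh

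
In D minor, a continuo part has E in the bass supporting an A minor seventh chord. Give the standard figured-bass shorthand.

4/3

E is the fifth of A minor seventh, so the chord is in second inversion.
A seventh chord in second inversion is figured 6/4/3, conventionally abbreviated 4/3.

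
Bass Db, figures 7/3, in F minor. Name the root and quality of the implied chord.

Db major seventh

The figures 7/3 indicate a seventh chord in root position.
In root position the bass is the root, so the root is Db.
The chord tones are Db, F, Ab, C, giving Db major seventh.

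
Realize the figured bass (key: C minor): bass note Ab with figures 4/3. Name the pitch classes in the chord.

Ab, C, D, F

The written figures 4/3 are shorthand for 6/4/3: the 6 is implied.
A third above Ab in this key is C.
A fourth above Ab in this key is D.
A sixth above Ab in this key is F.
Together with the bass Ab, this spells D half-diminished seventh in second inversion.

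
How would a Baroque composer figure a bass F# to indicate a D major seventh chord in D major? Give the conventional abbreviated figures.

6/5

F# is the third of D major seventh, so the chord is in first inversion.
A seventh chord in first inversion is figured 6/5/3, conventionally abbreviated 6/5.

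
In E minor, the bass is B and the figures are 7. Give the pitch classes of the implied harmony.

B, D, F#, A

The written figures 7 are shorthand for 7/5/3: the 5/3 are implied.
A third above B in this key is D.
A fifth above B in this key is F#.
A seventh above B in this key is A.
Together with the bass B, this spells B minor seventh in root position.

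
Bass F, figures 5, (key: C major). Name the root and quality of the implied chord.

F major

The figures 5 indicate a triad in root position.
In root position the bass is the root, so the root is F.
The chord tones are F, A, C, giving F major.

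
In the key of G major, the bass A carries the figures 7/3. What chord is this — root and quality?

A minor seventh

The figures 7/3 indicate a seventh chord in root position.
In root position the bass is the root, so the root is A.
The chord tones are A, C, E, G, giving A minor seventh.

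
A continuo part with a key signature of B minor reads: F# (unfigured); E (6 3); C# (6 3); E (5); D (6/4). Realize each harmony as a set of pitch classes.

F#, A, C# | E, G, C# | C#, E, A | E, G, B | D, G, B

F# (5/3): F#, A, C#.
E (6/3): E, G, C#.
C# (6/3): C#, E, A.
E (5/3): E, G, B.
D (6/4): D, G, B.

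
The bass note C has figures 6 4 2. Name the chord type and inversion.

seventh chord, third inversion

Intervals of 6/4/2 above the bass form a seventh chord; the bass is the seventh, so this is third inversion.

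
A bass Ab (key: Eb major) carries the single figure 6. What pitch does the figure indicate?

F

Counting 5 letter steps above Ab lands on F; in Eb major, that letter is F.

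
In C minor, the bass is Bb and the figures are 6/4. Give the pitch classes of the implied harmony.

Bb, Eb, G

A fourth above Bb in this key is Eb.
A sixth above Bb in this key is G.
Together with the bass Bb, this spells Eb major in second inversion.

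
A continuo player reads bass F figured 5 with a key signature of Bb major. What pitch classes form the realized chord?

F, A, C

The written figures 5 are shorthand for 5/3: the 3 is implied.
A third above F in this key is A.
A fifth above F in this key is C.
Together with the bass F, this spells F major in root position.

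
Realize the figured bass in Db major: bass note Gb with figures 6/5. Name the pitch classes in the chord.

Gb, Bb, Db, Eb

The written figures 6/5 are shorthand for 6/5/3: the 3 is implied.
A third above Gb in this key is Bb.
A fifth above Gb in this key is Db.
A sixth above Gb in this key is Eb.
Together with the bass Gb, this spells Eb minor seventh in first inversion.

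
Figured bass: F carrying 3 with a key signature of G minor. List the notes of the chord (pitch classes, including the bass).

F, A, C

The written figures 3 are shorthand for 5/3: the 5 is implied.
A third above F in this key is A.
A fifth above F in this key is C.
Together with the bass F, this spells F major in root position.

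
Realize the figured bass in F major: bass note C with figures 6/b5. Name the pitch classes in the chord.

C, E, Gb, A

The written figures 6/b5 are shorthand for 6/5/3: the 3 is implied.
A third above C in this key is E.
A fifth above C in this key is G, lowered to Gb by the flat.
A sixth above C in this key is A.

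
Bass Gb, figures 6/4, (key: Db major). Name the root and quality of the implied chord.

C diminished

The figures 6/4 indicate a triad in second inversion.
In second inversion the root lies a fourth above the bass: a fourth above Gb in Db major is C.
The chord tones are Gb, C, Eb, giving C diminished.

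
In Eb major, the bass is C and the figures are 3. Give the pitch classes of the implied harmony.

C, Eb, G

The written figures 3 are shorthand for 5/3: the 5 is implied.
A third above C in this key is Eb.
A fifth above C in this key is G.
Together with the bass C, this spells C minor in root position.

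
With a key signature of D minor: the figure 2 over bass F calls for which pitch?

Counting 1 letter step above F lands on G; in D minor, that letter is G.

G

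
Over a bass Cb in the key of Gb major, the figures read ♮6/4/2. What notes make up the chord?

A second above Cb in this key is Db.
A fourth above Cb in this key is F.
A sixth above Cb in this key is Ab, made natural (A) by the ♮ figure.
Together with the bass Cb, this spells Db augmented seventh in third inversion.

Cb, Db, F, A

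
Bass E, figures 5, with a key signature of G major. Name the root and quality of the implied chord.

E minor

The figures 5 indicate a triad in root position.
In root position the bass is the root, so the root is E.
The chord tones are E, G, B, giving E minor.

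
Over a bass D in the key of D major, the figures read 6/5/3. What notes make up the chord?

A third above D in this key is F#.
A fifth above D in this key is A.
A sixth above D in this key is B.
Together with the bass D, this spells B minor seventh in first inversion.

D, F#, A, B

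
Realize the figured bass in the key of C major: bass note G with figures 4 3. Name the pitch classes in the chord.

The written figures 4 3 are shorthand for 6/4/3: the 6 is implied.
A third above G in this key is B.
A fourth above G in this key is C.
A sixth above G in this key is E.
Together with the bass G, this spells C major seventh in second inversion.

G, B, C, E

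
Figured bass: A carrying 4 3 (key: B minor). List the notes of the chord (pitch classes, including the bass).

The written figures 4 3 are shorthand for 6/4/3: the 6 is implied.
A third above A in this key is C#.
A fourth above A in this key is D.
A sixth above A in this key is F#.
Together with the bass A, this spells D major seventh in second inversion.

A, C#, D, F#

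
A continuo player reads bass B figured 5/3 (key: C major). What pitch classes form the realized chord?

A third above B in this key is D.
A fifth above B in this key is F.
Together with the bass B, this spells B diminished in root position.

B, D, F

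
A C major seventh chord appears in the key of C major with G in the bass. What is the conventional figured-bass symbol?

4/3

G is the fifth of C major seventh, so the chord is in second inversion.
A seventh chord in second inversion is figured 6/4/3, conventionally abbreviated 4/3.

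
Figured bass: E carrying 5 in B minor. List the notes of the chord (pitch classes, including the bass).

The written figures 5 are shorthand for 5/3: the 3 is implied.
A third above E in this key is G.
A fifth above E in this key is B.
Together with the bass E, this spells E minor in root position.

E, G, B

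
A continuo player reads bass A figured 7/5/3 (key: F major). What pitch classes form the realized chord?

A, C, E, G

A third above A in this key is C.
A fifth above A in this key is E.
A seventh above A in this key is G.
Together with the bass A, this spells A minor seventh in root position.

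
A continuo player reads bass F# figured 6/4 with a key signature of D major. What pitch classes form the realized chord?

F#, B, D

A fourth above F# in this key is B.
A sixth above F# in this key is D.
Together with the bass F#, this spells B minor in second inversion.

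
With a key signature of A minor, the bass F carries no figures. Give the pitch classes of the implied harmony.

F, A, C

An unfigured bass implies 5/3.
A third above F in this key is A.
A fifth above F in this key is C.
Together with the bass F, this spells F major in root position.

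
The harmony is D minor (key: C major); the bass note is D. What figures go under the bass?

no figures

D is the root of D minor, so the chord is in root position.
A triad in root position is figured 5/3, conventionally abbreviated (no figures — root-position triad).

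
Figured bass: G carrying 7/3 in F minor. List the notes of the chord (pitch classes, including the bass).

G, Bb, Db, F

The written figures 7/3 are shorthand for 7/5/3: the 5 is implied.
A third above G in this key is Bb.
A fifth above G in this key is Db.
A seventh above G in this key is F.
Together with the bass G, this spells G half-diminished seventh in root position.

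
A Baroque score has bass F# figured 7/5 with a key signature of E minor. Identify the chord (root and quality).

F# half-diminished seventh

The figures 7/5 indicate a seventh chord in root position.
In root position the bass is the root, so the root is F#.
The chord tones are F#, A, C, E, giving F# half-diminished seventh.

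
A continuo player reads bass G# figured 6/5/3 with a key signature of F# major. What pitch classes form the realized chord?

G#, B, D#, E#

A third above G# in this key is B.
A fifth above G# in this key is D#.
A sixth above G# in this key is E#.
Together with the bass G#, this spells E# half-diminished seventh in first inversion.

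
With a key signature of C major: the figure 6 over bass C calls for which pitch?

A

Counting 5 letter steps above C lands on A; in C major, that letter is A.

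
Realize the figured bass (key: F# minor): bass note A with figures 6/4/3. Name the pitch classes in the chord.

A, C#, D, F#

A third above A in this key is C#.
A fourth above A in this key is D.
A sixth above A in this key is F#.
Together with the bass A, this spells D major seventh in second inversion.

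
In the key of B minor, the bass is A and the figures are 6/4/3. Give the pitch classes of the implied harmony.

A third above A in this key is C#.
A fourth above A in this key is D.
A sixth above A in this key is F#.
Together with the bass A, this spells D major seventh in second inversion.

A, C#, D, F#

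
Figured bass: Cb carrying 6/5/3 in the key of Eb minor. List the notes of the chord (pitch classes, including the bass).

A third above Cb in this key is Eb.
A fifth above Cb in this key is Gb.
A sixth above Cb in this key is Ab.
Together with the bass Cb, this spells Ab minor seventh in first inversion.

Cb, Eb, Gb, Ab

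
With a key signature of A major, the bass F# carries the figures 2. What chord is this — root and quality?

G# half-diminished seventh

The figures 2 indicate a seventh chord in third inversion.
In third inversion the root lies a second above the bass: a second above F# in A major is G#.
The chord tones are F#, G#, B, D, giving G# half-diminished seventh.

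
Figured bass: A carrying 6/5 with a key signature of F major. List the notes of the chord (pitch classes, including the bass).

A, C, E, F

The written figures 6/5 are shorthand for 6/5/3: the 3 is implied.
A third above A in this key is C.
A fifth above A in this key is E.
A sixth above A in this key is F.
Together with the bass A, this spells F major seventh in first inversion.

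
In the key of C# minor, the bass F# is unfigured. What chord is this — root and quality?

An unfigured bass indicates a triad in root position.
In root position the bass is the root, so the root is F#.
The chord tones are F#, A, C#, giving F# minor.

F# minor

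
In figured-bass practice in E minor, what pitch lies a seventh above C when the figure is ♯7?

B#

Counting 6 letter steps above C lands on B; in E minor, that letter is B.
The #7 figure raises it a semitone, giving B#.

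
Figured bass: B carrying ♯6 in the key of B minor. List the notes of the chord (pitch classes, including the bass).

B, D, G#

The written figures ♯6 are shorthand for 6/3: the 3 is implied.
A third above B in this key is D.
A sixth above B in this key is G, raised to G# by the sharp.
Together with the bass B, this spells G# diminished in first inversion.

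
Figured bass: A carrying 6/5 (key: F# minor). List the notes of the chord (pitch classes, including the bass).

A, C#, E, F#

The written figures 6/5 are shorthand for 6/5/3: the 3 is implied.
A third above A in this key is C#.
A fifth above A in this key is E.
A sixth above A in this key is F#.
Together with the bass A, this spells F# minor seventh in first inversion.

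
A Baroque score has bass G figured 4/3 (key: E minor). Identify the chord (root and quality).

C major seventh

The figures 4/3 indicate a seventh chord in second inversion.
In second inversion the root lies a fourth above the bass: a fourth above G in E minor is C.
The chord tones are G, B, C, E, giving C major seventh.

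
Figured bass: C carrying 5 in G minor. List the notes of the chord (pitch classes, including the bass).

The written figures 5 are shorthand for 5/3: the 3 is implied.
A third above C in this key is Eb.
A fifth above C in this key is G.
Together with the bass C, this spells C minor in root position.

C, Eb, G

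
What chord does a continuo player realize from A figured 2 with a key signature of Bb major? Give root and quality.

The figures 2 indicate a seventh chord in third inversion.
In third inversion the root lies a second above the bass: a second above A in Bb major is Bb.
The chord tones are A, Bb, D, F, giving Bb major seventh.

Bb major seventh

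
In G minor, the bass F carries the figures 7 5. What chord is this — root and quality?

The figures 7 5 indicate a seventh chord in root position.
In root position the bass is the root, so the root is F.
The chord tones are F, A, C, Eb, giving F dominant seventh.

F dominant seventh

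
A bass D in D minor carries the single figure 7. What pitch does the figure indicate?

C

Counting 6 letter steps above D lands on C; in D minor, that letter is C.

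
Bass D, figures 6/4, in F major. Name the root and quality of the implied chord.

G minor

The figures 6/4 indicate a triad in second inversion.
In second inversion the root lies a fourth above the bass: a fourth above D in F major is G.
The chord tones are D, G, Bb, giving G minor.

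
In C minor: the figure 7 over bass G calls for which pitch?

Counting 6 letter steps above G lands on F; in C minor, that letter is F.

F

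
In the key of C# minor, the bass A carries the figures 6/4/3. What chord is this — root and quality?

The figures 6/4/3 indicate a seventh chord in second inversion.
In second inversion the root lies a fourth above the bass: a fourth above A in C# minor is D#.
The chord tones are A, C#, D#, F#, giving D# half-diminished seventh.

D# half-diminished seventh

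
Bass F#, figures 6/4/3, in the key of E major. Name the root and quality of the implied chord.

B dominant seventh

The figures 6/4/3 indicate a seventh chord in second inversion.
In second inversion the root lies a fourth above the bass: a fourth above F# in E major is B.
The chord tones are F#, A, B, D#, giving B dominant seventh.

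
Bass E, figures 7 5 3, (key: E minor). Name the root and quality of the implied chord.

The figures 7 5 3 indicate a seventh chord in root position.
In root position the bass is the root, so the root is E.
The chord tones are E, G, B, D, giving E minor seventh.

E minor seventh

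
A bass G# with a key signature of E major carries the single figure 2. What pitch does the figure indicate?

A

Counting 1 letter step above G# lands on A; in E major, that letter is A.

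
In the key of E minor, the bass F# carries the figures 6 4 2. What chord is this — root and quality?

G major seventh

The figures 6 4 2 indicate a seventh chord in third inversion.
In third inversion the root lies a second above the bass: a second above F# in E minor is G.
The chord tones are F#, G, B, D, giving G major seventh.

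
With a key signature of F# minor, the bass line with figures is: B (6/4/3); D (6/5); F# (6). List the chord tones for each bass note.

B (6/4/3): B, D, E, G#.
D (6/5/3): D, F#, A, B.
F# (6/3): F#, A, D.

B, D, E, G# | D, F#, A, B | F#, A, D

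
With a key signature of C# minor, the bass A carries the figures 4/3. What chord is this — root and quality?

The figures 4/3 indicate a seventh chord in second inversion.
In second inversion the root lies a fourth above the bass: a fourth above A in C# minor is D#.
The chord tones are A, C#, D#, F#, giving D# half-diminished seventh.

D# half-diminished seventh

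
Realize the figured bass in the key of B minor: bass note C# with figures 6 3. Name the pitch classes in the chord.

C#, E, A

A third above C# in this key is E.
A sixth above C# in this key is A.
Together with the bass C#, this spells A major in first inversion.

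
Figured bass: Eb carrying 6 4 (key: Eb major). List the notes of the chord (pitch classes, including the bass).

A fourth above Eb in this key is Ab.
A sixth above Eb in this key is C.
Together with the bass Eb, this spells Ab major in second inversion.

Eb, Ab, C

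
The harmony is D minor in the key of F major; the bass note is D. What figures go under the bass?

D is the root of D minor, so the chord is in root position.
A triad in root position is figured 5/3, conventionally abbreviated (no figures — root-position triad).

no figures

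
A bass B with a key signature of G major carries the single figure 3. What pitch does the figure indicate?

Counting 2 letter steps above B lands on D; in G major, that letter is D.

D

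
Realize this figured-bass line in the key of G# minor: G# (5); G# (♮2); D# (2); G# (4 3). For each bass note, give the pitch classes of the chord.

G# (5/3): G#, B, D#.
G# (6/4/♮2): G#, A, C#, E.
D# (6/4/2): D#, E, G#, B.
G# (6/4/3): G#, B, C#, E.

G#, B, D# | G#, A, C#, E | D#, E, G#, B | G#, B, C#, E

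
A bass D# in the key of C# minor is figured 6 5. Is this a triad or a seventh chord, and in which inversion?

seventh chord, first inversion

6 5 is shorthand for 6/5/3.
Intervals of 6/5/3 above the bass form a seventh chord; the bass is the third, so this is first inversion.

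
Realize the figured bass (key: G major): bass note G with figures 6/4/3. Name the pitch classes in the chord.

A third above G in this key is B.
A fourth above G in this key is C.
A sixth above G in this key is E.
Together with the bass G, this spells C major seventh in second inversion.

G, B, C, E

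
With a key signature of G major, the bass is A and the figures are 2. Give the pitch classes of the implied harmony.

A, B, D, F#

The written figures 2 are shorthand for 6/4/2: the 6/4 are implied.
A second above A in this key is B.
A fourth above A in this key is D.
A sixth above A in this key is F#.
Together with the bass A, this spells B minor seventh in third inversion.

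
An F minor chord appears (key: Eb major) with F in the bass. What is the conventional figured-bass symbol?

no figures

F is the root of F minor, so the chord is in root position.
A triad in root position is figured 5/3, conventionally abbreviated (no figures — root-position triad).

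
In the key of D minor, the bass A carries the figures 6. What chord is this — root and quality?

The figures 6 indicate a triad in first inversion.
In first inversion the root lies a sixth above the bass: a sixth above A in D minor is F.
The chord tones are A, C, F, giving F major.

F major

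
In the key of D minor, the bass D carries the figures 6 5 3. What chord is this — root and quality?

The figures 6 5 3 indicate a seventh chord in first inversion.
In first inversion the root lies a sixth above the bass: a sixth above D in D minor is Bb.
The chord tones are D, F, A, Bb, giving Bb major seventh.

Bb major seventh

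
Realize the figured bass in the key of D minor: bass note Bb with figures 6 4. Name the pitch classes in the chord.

Bb, E, G

A fourth above Bb in this key is E.
A sixth above Bb in this key is G.
Together with the bass Bb, this spells E diminished in second inversion.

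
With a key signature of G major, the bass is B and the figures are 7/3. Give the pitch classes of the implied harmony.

B, D, F#, A

The written figures 7/3 are shorthand for 7/5/3: the 5 is implied.
A third above B in this key is D.
A fifth above B in this key is F#.
A seventh above B in this key is A.
Together with the bass B, this spells B minor seventh in root position.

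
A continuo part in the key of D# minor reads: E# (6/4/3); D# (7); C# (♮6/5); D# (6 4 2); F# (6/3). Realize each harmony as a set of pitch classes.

E#, G#, A#, C# | D#, F#, A#, C# | C#, E#, G#, A | D#, E#, G#, B | F#, A#, D#

E# (6/4/3): E#, G#, A#, C#.
D# (7/5/3): D#, F#, A#, C#.
C# (♮6/5/3): C#, E#, G#, A.
D# (6/4/2): D#, E#, G#, B.
F# (6/3): F#, A#, D#.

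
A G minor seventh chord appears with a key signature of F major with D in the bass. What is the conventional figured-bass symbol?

4/3

D is the fifth of G minor seventh, so the chord is in second inversion.
A seventh chord in second inversion is figured 6/4/3, conventionally abbreviated 4/3.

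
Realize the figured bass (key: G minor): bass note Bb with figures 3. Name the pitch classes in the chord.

The written figures 3 are shorthand for 5/3: the 5 is implied.
A third above Bb in this key is D.
A fifth above Bb in this key is F.
Together with the bass Bb, this spells Bb major in root position.

Bb, D, F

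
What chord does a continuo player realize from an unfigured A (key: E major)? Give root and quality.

An unfigured bass indicates a triad in root position.
In root position the bass is the root, so the root is A.
The chord tones are A, C#, E, giving A major.

A major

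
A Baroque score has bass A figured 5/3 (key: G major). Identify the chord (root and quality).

The figures 5/3 indicate a triad in root position.
In root position the bass is the root, so the root is A.
The chord tones are A, C, E, giving A minor.

A minor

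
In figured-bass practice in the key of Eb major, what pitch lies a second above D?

Eb

Counting 1 letter step above D lands on E; in Eb major, that letter is Eb.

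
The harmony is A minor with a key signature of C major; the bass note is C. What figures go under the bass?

6

C is the third of A minor, so the chord is in first inversion.
A triad in first inversion is figured 6/3, conventionally abbreviated 6.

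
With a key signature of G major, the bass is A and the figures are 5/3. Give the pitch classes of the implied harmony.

A, C, E

A third above A in this key is C.
A fifth above A in this key is E.
Together with the bass A, this spells A minor in root position.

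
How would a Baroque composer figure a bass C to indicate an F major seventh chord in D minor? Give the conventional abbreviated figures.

C is the fifth of F major seventh, so the chord is in second inversion.
A seventh chord in second inversion is figured 6/4/3, conventionally abbreviated 4/3.

4/3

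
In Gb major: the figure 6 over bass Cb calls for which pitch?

Counting 5 letter steps above Cb lands on A; in Gb major, that letter is Ab.

Ab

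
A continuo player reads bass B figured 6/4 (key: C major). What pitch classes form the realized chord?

B, E, G

A fourth above B in this key is E.
A sixth above B in this key is G.
Together with the bass B, this spells E minor in second inversion.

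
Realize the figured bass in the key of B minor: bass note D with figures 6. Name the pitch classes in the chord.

D, F#, B

The written figures 6 are shorthand for 6/3: the 3 is implied.
A third above D in this key is F#.
A sixth above D in this key is B.
Together with the bass D, this spells B minor in first inversion.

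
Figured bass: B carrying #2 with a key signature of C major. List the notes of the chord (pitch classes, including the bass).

B, C#, E, G

The written figures #2 are shorthand for 6/4/2: the 6/4 are implied.
A second above B in this key is C, raised to C# by the sharp.
A fourth above B in this key is E.
A sixth above B in this key is G.
Together with the bass B, this spells C# half-diminished seventh in third inversion.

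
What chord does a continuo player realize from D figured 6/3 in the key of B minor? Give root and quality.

B minor

The figures 6/3 indicate a triad in first inversion.
In first inversion the root lies a sixth above the bass: a sixth above D in B minor is B.
The chord tones are D, F#, B, giving B minor.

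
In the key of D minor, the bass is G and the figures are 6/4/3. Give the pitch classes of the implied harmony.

G, Bb, C, E

A third above G in this key is Bb.
A fourth above G in this key is C.
A sixth above G in this key is E.
Together with the bass G, this spells C dominant seventh in second inversion.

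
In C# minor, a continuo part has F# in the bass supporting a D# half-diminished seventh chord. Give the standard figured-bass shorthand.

6/5

F# is the third of D# half-diminished seventh, so the chord is in first inversion.
A seventh chord in first inversion is figured 6/5/3, conventionally abbreviated 6/5.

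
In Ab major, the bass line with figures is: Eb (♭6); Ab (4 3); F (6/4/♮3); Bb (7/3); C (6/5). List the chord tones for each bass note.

Eb, G, Cb | Ab, C, Db, F | F, A, Bb, Db | Bb, Db, F, Ab | C, Eb, G, Ab

Eb (b6/3): Eb, G, Cb.
Ab (6/4/3): Ab, C, Db, F.
F (6/4/♮3): F, A, Bb, Db.
Bb (7/5/3): Bb, Db, F, Ab.
C (6/5/3): C, Eb, G, Ab.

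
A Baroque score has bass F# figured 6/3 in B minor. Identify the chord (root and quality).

D major

The figures 6/3 indicate a triad in first inversion.
In first inversion the root lies a sixth above the bass: a sixth above F# in B minor is D.
The chord tones are F#, A, D, giving D major.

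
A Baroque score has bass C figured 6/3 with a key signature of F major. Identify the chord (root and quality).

A minor

The figures 6/3 indicate a triad in first inversion.
In first inversion the root lies a sixth above the bass: a sixth above C in F major is A.
The chord tones are C, E, A, giving A minor.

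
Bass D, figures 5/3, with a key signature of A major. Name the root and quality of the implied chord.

D major

The figures 5/3 indicate a triad in root position.
In root position the bass is the root, so the root is D.
The chord tones are D, F#, A, giving D major.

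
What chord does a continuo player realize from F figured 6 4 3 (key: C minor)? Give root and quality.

The figures 6 4 3 indicate a seventh chord in second inversion.
In second inversion the root lies a fourth above the bass: a fourth above F in C minor is Bb.
The chord tones are F, Ab, Bb, D, giving Bb dominant seventh.

Bb dominant seventh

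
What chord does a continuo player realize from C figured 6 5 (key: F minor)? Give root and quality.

Ab major seventh

The figures 6 5 indicate a seventh chord in first inversion.
In first inversion the root lies a sixth above the bass: a sixth above C in F minor is Ab.
The chord tones are C, Eb, G, Ab, giving Ab major seventh.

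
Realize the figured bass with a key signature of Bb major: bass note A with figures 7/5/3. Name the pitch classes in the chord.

A third above A in this key is C.
A fifth above A in this key is Eb.
A seventh above A in this key is G.
Together with the bass A, this spells A half-diminished seventh in root position.

A, C, Eb, G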